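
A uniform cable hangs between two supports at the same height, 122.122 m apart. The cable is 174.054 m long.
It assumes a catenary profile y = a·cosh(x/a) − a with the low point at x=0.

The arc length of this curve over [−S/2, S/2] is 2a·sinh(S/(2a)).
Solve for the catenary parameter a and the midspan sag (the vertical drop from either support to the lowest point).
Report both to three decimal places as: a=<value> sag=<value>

seed: a₀ = √(S³/(24(L−S))) = √(122.122³/(24·51.932)) = 38.226780
iter 1: u=1.597336  f(a)=+7.042e+00  f'(a)=-3.477e+00  a ← 38.226780 − (+7.042e+00/-3.477e+00) = 40.252428
iter 2: u=1.516952  f(a)=+5.985e-01  f'(a)=-2.909e+00  a ← 40.252428 − (+5.985e-01/-2.909e+00) = 40.458194
iter 3: u=1.509237  f(a)=+5.210e-03  f'(a)=-2.858e+00  a ← 40.458194 − (+5.210e-03/-2.858e+00) = 40.460017
iter 4: u=1.509169  f(a)=+4.023e-07  f'(a)=-2.858e+00  a ← 40.460017 − (+4.023e-07/-2.858e+00) = 40.460017
iter 5: u=1.509169  f(a)=+0.000e+00  f'(a)=-2.858e+00  a ← 40.460017 − (+0.000e+00/-2.858e+00) = 40.460017
converged: |Δa| < 1e-12 after 5 iterations
sag = a·(cosh(S/(2a)) − 1) = 40.460017·(cosh(1.509169) − 1) = 55.512436
T_max/T_min = cosh(S/(2a)) = 2.372032

a=40.460 sag=55.512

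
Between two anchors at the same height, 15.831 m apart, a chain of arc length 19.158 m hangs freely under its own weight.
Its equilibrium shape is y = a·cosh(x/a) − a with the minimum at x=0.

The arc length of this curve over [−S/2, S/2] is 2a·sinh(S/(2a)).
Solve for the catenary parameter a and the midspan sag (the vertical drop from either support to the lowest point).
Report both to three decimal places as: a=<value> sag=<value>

a=7.261 sag=4.759

seed: a₀ = √(S³/(24(L−S))) = √(15.831³/(24·3.327)) = 7.049049
iter 1: u=1.122918  f(a)=+2.162e-01  f'(a)=-1.068e+00  a ← 7.049049 − (+2.162e-01/-1.068e+00) = 7.251363
iter 2: u=1.091588  f(a)=+9.656e-03  f'(a)=-9.750e-01  a ← 7.251363 − (+9.656e-03/-9.750e-01) = 7.261266
iter 3: u=1.090099  f(a)=+2.126e-05  f'(a)=-9.707e-01  a ← 7.261266 − (+2.126e-05/-9.707e-01) = 7.261288
iter 4: u=1.090096  f(a)=+1.036e-10  f'(a)=-9.707e-01  a ← 7.261288 − (+1.036e-10/-9.707e-01) = 7.261288
iter 5: u=1.090096  f(a)=+0.000e+00  f'(a)=-9.707e-01  a ← 7.261288 − (+0.000e+00/-9.707e-01) = 7.261288
converged: |Δa| < 1e-12 after 5 iterations
sag = a·(cosh(S/(2a)) − 1) = 7.261288·(cosh(1.090096) − 1) = 4.758843
T_max/T_min = cosh(S/(2a)) = 1.655372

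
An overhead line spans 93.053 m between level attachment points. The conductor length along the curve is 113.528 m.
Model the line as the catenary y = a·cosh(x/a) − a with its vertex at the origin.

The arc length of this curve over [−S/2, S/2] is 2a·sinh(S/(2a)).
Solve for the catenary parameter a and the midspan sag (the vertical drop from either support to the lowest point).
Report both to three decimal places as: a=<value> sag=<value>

seed: a₀ = √(S³/(24(L−S))) = √(93.053³/(24·20.475)) = 40.492817
iter 1: u=1.149006  f(a)=+1.395e+00  f'(a)=-1.151e+00  a ← 40.492817 − (+1.395e+00/-1.151e+00) = 41.704404
iter 2: u=1.115626  f(a)=+6.505e-02  f'(a)=-1.046e+00  a ← 41.704404 − (+6.505e-02/-1.046e+00) = 41.766586
iter 3: u=1.113965  f(a)=+1.568e-04  f'(a)=-1.041e+00  a ← 41.766586 − (+1.568e-04/-1.041e+00) = 41.766737
iter 4: u=1.113961  f(a)=+9.161e-10  f'(a)=-1.041e+00  a ← 41.766737 − (+9.161e-10/-1.041e+00) = 41.766737
iter 5: u=1.113961  f(a)=-1.421e-14  f'(a)=-1.041e+00  a ← 41.766737 − (-1.421e-14/-1.041e+00) = 41.766737
converged: |Δa| < 1e-12 after 5 iterations
sag = a·(cosh(S/(2a)) − 1) = 41.766737·(cosh(1.113961) − 1) = 28.707457
T_max/T_min = cosh(S/(2a)) = 1.687328

a=41.767 sag=28.707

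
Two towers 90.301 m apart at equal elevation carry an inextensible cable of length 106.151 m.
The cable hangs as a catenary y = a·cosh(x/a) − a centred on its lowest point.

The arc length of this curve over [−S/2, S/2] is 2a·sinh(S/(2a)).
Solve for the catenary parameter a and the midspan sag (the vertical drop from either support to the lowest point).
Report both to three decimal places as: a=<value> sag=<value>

a=45.111 sag=24.545

seed: a₀ = √(S³/(24(L−S))) = √(90.301³/(24·15.850)) = 43.996546
iter 1: u=1.026228  f(a)=+8.559e-01  f'(a)=-7.993e-01  a ← 43.996546 − (+8.559e-01/-7.993e-01) = 45.067298
iter 2: u=1.001846  f(a)=+3.224e-02  f'(a)=-7.401e-01  a ← 45.067298 − (+3.224e-02/-7.401e-01) = 45.110860
iter 3: u=1.000879  f(a)=+4.972e-05  f'(a)=-7.378e-01  a ← 45.110860 − (+4.972e-05/-7.378e-01) = 45.110927
iter 4: u=1.000877  f(a)=+1.186e-10  f'(a)=-7.378e-01  a ← 45.110927 − (+1.186e-10/-7.378e-01) = 45.110927
iter 5: u=1.000877  f(a)=+0.000e+00  f'(a)=-7.378e-01  a ← 45.110927 − (+0.000e+00/-7.378e-01) = 45.110927
converged: |Δa| < 1e-12 after 5 iterations
sag = a·(cosh(S/(2a)) − 1) = 45.110927·(cosh(1.000877) − 1) = 24.545404
T_max/T_min = cosh(S/(2a)) = 1.544112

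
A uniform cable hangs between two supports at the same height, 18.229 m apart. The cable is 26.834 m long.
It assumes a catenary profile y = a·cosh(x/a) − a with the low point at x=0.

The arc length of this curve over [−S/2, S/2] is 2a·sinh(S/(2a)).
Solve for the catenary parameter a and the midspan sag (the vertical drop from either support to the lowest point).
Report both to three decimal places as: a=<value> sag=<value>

a=5.764 sag=8.839

seed: a₀ = √(S³/(24(L−S))) = √(18.229³/(24·8.605)) = 5.415807
iter 1: u=1.682944  f(a)=+1.304e+00  f'(a)=-4.174e+00  a ← 5.415807 − (+1.304e+00/-4.174e+00) = 5.728259
iter 2: u=1.591147  f(a)=+1.214e-01  f'(a)=-3.430e+00  a ← 5.728259 − (+1.214e-01/-3.430e+00) = 5.763645
iter 3: u=1.581378  f(a)=+1.290e-03  f'(a)=-3.357e+00  a ← 5.763645 − (+1.290e-03/-3.357e+00) = 5.764029
iter 4: u=1.581272  f(a)=+1.490e-07  f'(a)=-3.357e+00  a ← 5.764029 − (+1.490e-07/-3.357e+00) = 5.764029
iter 5: u=1.581272  f(a)=+7.105e-15  f'(a)=-3.357e+00  a ← 5.764029 − (+7.105e-15/-3.357e+00) = 5.764029
converged: |Δa| < 1e-12 after 5 iterations
sag = a·(cosh(S/(2a)) − 1) = 5.764029·(cosh(1.581272) − 1) = 8.838708
T_max/T_min = cosh(S/(2a)) = 2.533425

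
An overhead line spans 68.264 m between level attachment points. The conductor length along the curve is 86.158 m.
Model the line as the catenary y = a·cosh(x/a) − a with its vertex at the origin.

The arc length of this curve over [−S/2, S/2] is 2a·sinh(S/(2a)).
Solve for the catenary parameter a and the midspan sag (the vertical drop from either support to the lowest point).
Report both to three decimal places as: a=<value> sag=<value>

seed: a₀ = √(S³/(24(L−S))) = √(68.264³/(24·17.894)) = 27.216248
iter 1: u=1.254104  f(a)=+1.461e+00  f'(a)=-1.534e+00  a ← 27.216248 − (+1.461e+00/-1.534e+00) = 28.168849
iter 2: u=1.211693  f(a)=+8.021e-02  f'(a)=-1.370e+00  a ← 28.168849 − (+8.021e-02/-1.370e+00) = 28.227418
iter 3: u=1.209179  f(a)=+2.728e-04  f'(a)=-1.360e+00  a ← 28.227418 − (+2.728e-04/-1.360e+00) = 28.227618
iter 4: u=1.209170  f(a)=+3.181e-09  f'(a)=-1.360e+00  a ← 28.227618 − (+3.181e-09/-1.360e+00) = 28.227618
iter 5: u=1.209170  f(a)=+2.842e-14  f'(a)=-1.360e+00  a ← 28.227618 − (+2.842e-14/-1.360e+00) = 28.227618
converged: |Δa| < 1e-12 after 5 iterations
sag = a·(cosh(S/(2a)) − 1) = 28.227618·(cosh(1.209170) − 1) = 23.275767
T_max/T_min = cosh(S/(2a)) = 1.824574

a=28.228 sag=23.276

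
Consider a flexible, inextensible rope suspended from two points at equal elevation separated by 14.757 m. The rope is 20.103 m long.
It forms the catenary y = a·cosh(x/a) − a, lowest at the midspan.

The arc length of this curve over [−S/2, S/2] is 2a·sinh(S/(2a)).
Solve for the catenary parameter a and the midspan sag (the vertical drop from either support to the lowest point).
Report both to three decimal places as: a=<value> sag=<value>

a=5.257 sag=6.086

seed: a₀ = √(S³/(24(L−S))) = √(14.757³/(24·5.346)) = 5.004688
iter 1: u=1.474318  f(a)=+6.120e-01  f'(a)=-2.638e+00  a ← 5.004688 − (+6.120e-01/-2.638e+00) = 5.236656
iter 2: u=1.409010  f(a)=+4.512e-02  f'(a)=-2.262e+00  a ← 5.236656 − (+4.512e-02/-2.262e+00) = 5.256601
iter 3: u=1.403664  f(a)=+2.884e-04  f'(a)=-2.234e+00  a ← 5.256601 − (+2.884e-04/-2.234e+00) = 5.256730
iter 4: u=1.403629  f(a)=+1.195e-08  f'(a)=-2.233e+00  a ← 5.256730 − (+1.195e-08/-2.233e+00) = 5.256730
iter 5: u=1.403629  f(a)=+0.000e+00  f'(a)=-2.233e+00  a ← 5.256730 − (+0.000e+00/-2.233e+00) = 5.256730
converged: |Δa| < 1e-12 after 5 iterations
sag = a·(cosh(S/(2a)) − 1) = 5.256730·(cosh(1.403629) − 1) = 6.086368
T_max/T_min = cosh(S/(2a)) = 2.157824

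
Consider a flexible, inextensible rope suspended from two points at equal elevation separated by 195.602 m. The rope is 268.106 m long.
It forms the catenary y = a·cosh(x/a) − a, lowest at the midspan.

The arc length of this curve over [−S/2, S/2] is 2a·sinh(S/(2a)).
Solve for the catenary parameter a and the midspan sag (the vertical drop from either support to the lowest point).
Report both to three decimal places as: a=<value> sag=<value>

a=68.954 sag=81.794

seed: a₀ = √(S³/(24(L−S))) = √(195.602³/(24·72.504)) = 65.580290
iter 1: u=1.491317  f(a)=+8.503e+00  f'(a)=-2.744e+00  a ← 65.580290 − (+8.503e+00/-2.744e+00) = 68.679446
iter 2: u=1.424021  f(a)=+6.399e-01  f'(a)=-2.345e+00  a ← 68.679446 − (+6.399e-01/-2.345e+00) = 68.952339
iter 3: u=1.418386  f(a)=+4.276e-03  f'(a)=-2.314e+00  a ← 68.952339 − (+4.276e-03/-2.314e+00) = 68.954187
iter 4: u=1.418348  f(a)=+1.938e-07  f'(a)=-2.313e+00  a ← 68.954187 − (+1.938e-07/-2.313e+00) = 68.954187
iter 5: u=1.418348  f(a)=-5.684e-14  f'(a)=-2.313e+00  a ← 68.954187 − (-5.684e-14/-2.313e+00) = 68.954187
converged: |Δa| < 1e-12 after 5 iterations
sag = a·(cosh(S/(2a)) − 1) = 68.954187·(cosh(1.418348) − 1) = 81.793571
T_max/T_min = cosh(S/(2a)) = 2.186202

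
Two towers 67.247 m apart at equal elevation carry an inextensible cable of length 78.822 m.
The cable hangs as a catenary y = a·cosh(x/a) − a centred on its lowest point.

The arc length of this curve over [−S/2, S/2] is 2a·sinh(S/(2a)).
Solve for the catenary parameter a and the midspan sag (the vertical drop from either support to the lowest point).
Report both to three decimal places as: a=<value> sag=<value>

a=33.908 sag=18.082

seed: a₀ = √(S³/(24(L−S))) = √(67.247³/(24·11.575)) = 33.085923
iter 1: u=1.016248  f(a)=+6.126e-01  f'(a)=-7.747e-01  a ← 33.085923 − (+6.126e-01/-7.747e-01) = 33.876735
iter 2: u=0.992525  f(a)=+2.265e-02  f'(a)=-7.183e-01  a ← 33.876735 − (+2.265e-02/-7.183e-01) = 33.908269
iter 3: u=0.991602  f(a)=+3.360e-05  f'(a)=-7.162e-01  a ← 33.908269 − (+3.360e-05/-7.162e-01) = 33.908316
iter 4: u=0.991600  f(a)=+7.421e-11  f'(a)=-7.162e-01  a ← 33.908316 − (+7.421e-11/-7.162e-01) = 33.908316
iter 5: u=0.991600  f(a)=-2.842e-14  f'(a)=-7.162e-01  a ← 33.908316 − (-2.842e-14/-7.162e-01) = 33.908316
converged: |Δa| < 1e-12 after 5 iterations
sag = a·(cosh(S/(2a)) − 1) = 33.908316·(cosh(0.991600) − 1) = 18.082076
T_max/T_min = cosh(S/(2a)) = 1.533264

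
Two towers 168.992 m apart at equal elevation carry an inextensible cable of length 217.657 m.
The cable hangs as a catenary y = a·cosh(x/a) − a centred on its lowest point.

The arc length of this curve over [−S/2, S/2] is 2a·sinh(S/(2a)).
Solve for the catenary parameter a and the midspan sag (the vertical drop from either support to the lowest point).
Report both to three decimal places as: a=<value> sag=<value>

seed: a₀ = √(S³/(24(L−S))) = √(168.992³/(24·48.665)) = 64.281386
iter 1: u=1.314471  f(a)=+4.381e+00  f'(a)=-1.792e+00  a ← 64.281386 − (+4.381e+00/-1.792e+00) = 66.725818
iter 2: u=1.266316  f(a)=+2.623e-01  f'(a)=-1.584e+00  a ← 66.725818 − (+2.623e-01/-1.584e+00) = 66.891463
iter 3: u=1.263181  f(a)=+1.073e-03  f'(a)=-1.571e+00  a ← 66.891463 − (+1.073e-03/-1.571e+00) = 66.892146
iter 4: u=1.263168  f(a)=+1.810e-08  f'(a)=-1.571e+00  a ← 66.892146 − (+1.810e-08/-1.571e+00) = 66.892146
iter 5: u=1.263168  f(a)=-2.842e-14  f'(a)=-1.571e+00  a ← 66.892146 − (-2.842e-14/-1.571e+00) = 66.892146
converged: |Δa| < 1e-12 after 5 iterations
sag = a·(cosh(S/(2a)) − 1) = 66.892146·(cosh(1.263168) − 1) = 60.850571
T_max/T_min = cosh(S/(2a)) = 1.909682

a=66.892 sag=60.851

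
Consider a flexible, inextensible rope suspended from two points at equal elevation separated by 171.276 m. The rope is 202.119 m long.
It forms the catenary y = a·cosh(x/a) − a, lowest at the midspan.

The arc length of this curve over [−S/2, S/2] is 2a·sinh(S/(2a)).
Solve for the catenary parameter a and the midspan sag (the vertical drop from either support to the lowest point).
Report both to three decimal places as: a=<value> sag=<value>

seed: a₀ = √(S³/(24(L−S))) = √(171.276³/(24·30.843)) = 82.387408
iter 1: u=1.039455  f(a)=+1.710e+00  f'(a)=-8.328e-01  a ← 82.387408 − (+1.710e+00/-8.328e-01) = 84.440395
iter 2: u=1.014183  f(a)=+6.599e-02  f'(a)=-7.696e-01  a ← 84.440395 − (+6.599e-02/-7.696e-01) = 84.526141
iter 3: u=1.013154  f(a)=+1.071e-04  f'(a)=-7.671e-01  a ← 84.526141 − (+1.071e-04/-7.671e-01) = 84.526280
iter 4: u=1.013152  f(a)=+2.828e-10  f'(a)=-7.671e-01  a ← 84.526280 − (+2.828e-10/-7.671e-01) = 84.526280
iter 5: u=1.013152  f(a)=+0.000e+00  f'(a)=-7.671e-01  a ← 84.526280 − (+0.000e+00/-7.671e-01) = 84.526280
converged: |Δa| < 1e-12 after 5 iterations
sag = a·(cosh(S/(2a)) − 1) = 84.526280·(cosh(1.013152) − 1) = 47.222399
T_max/T_min = cosh(S/(2a)) = 1.558671

a=84.526 sag=47.222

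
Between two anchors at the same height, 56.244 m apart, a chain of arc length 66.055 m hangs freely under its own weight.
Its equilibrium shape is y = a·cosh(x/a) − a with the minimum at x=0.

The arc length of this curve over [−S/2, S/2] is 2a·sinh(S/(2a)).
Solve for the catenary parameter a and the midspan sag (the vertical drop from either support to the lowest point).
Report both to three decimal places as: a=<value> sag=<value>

a=28.181 sag=15.236

seed: a₀ = √(S³/(24(L−S))) = √(56.244³/(24·9.811)) = 27.488563
iter 1: u=1.023044  f(a)=+5.264e-01  f'(a)=-7.914e-01  a ← 27.488563 − (+5.264e-01/-7.914e-01) = 28.153730
iter 2: u=0.998873  f(a)=+1.971e-02  f'(a)=-7.331e-01  a ← 28.153730 − (+1.971e-02/-7.331e-01) = 28.180618
iter 3: u=0.997920  f(a)=+3.003e-05  f'(a)=-7.309e-01  a ← 28.180618 − (+3.003e-05/-7.309e-01) = 28.180660
iter 4: u=0.997918  f(a)=+6.990e-11  f'(a)=-7.309e-01  a ← 28.180660 − (+6.990e-11/-7.309e-01) = 28.180660
iter 5: u=0.997918  f(a)=+0.000e+00  f'(a)=-7.309e-01  a ← 28.180660 − (+0.000e+00/-7.309e-01) = 28.180660
converged: |Δa| < 1e-12 after 5 iterations
sag = a·(cosh(S/(2a)) − 1) = 28.180660·(cosh(0.997918) − 1) = 15.235528
T_max/T_min = cosh(S/(2a)) = 1.540638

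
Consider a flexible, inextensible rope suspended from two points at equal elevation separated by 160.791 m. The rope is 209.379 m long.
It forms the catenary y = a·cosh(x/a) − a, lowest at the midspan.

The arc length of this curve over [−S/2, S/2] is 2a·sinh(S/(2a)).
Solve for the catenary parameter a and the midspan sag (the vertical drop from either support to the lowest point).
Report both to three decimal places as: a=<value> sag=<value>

seed: a₀ = √(S³/(24(L−S))) = √(160.791³/(24·48.588)) = 59.706618
iter 1: u=1.346509  f(a)=+4.600e+00  f'(a)=-1.942e+00  a ← 59.706618 − (+4.600e+00/-1.942e+00) = 62.074667
iter 2: u=1.295142  f(a)=+2.878e-01  f'(a)=-1.706e+00  a ← 62.074667 − (+2.878e-01/-1.706e+00) = 62.243344
iter 3: u=1.291632  f(a)=+1.293e-03  f'(a)=-1.691e+00  a ← 62.243344 − (+1.293e-03/-1.691e+00) = 62.244108
iter 4: u=1.291616  f(a)=+2.636e-08  f'(a)=-1.691e+00  a ← 62.244108 − (+2.636e-08/-1.691e+00) = 62.244108
iter 5: u=1.291616  f(a)=-5.684e-14  f'(a)=-1.691e+00  a ← 62.244108 − (-5.684e-14/-1.691e+00) = 62.244108
converged: |Δa| < 1e-12 after 5 iterations
sag = a·(cosh(S/(2a)) − 1) = 62.244108·(cosh(1.291616) − 1) = 59.551706
T_max/T_min = cosh(S/(2a)) = 1.956744

a=62.244 sag=59.552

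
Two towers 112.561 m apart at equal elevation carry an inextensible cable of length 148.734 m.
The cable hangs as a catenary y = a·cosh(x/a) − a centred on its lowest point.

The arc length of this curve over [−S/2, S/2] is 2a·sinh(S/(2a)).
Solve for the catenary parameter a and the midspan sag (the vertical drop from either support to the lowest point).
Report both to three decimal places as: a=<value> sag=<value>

a=42.356 sag=43.227

seed: a₀ = √(S³/(24(L−S))) = √(112.561³/(24·36.173)) = 40.530693
iter 1: u=1.388590  f(a)=+3.652e+00  f'(a)=-2.154e+00  a ← 40.530693 − (+3.652e+00/-2.154e+00) = 42.226313
iter 2: u=1.332830  f(a)=+2.417e-01  f'(a)=-1.877e+00  a ← 42.226313 − (+2.417e-01/-1.877e+00) = 42.355050
iter 3: u=1.328779  f(a)=+1.224e-03  f'(a)=-1.858e+00  a ← 42.355050 − (+1.224e-03/-1.858e+00) = 42.355709
iter 4: u=1.328758  f(a)=+3.177e-08  f'(a)=-1.858e+00  a ← 42.355709 − (+3.177e-08/-1.858e+00) = 42.355709
iter 5: u=1.328758  f(a)=+2.842e-14  f'(a)=-1.858e+00  a ← 42.355709 − (+2.842e-14/-1.858e+00) = 42.355709
converged: |Δa| < 1e-12 after 5 iterations
sag = a·(cosh(S/(2a)) − 1) = 42.355709·(cosh(1.328758) − 1) = 43.227331
T_max/T_min = cosh(S/(2a)) = 2.020579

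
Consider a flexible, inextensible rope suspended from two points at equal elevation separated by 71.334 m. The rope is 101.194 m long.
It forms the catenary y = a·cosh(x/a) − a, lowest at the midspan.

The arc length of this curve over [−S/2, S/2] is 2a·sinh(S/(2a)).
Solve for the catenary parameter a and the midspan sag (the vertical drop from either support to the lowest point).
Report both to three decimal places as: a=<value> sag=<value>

seed: a₀ = √(S³/(24(L−S))) = √(71.334³/(24·29.860)) = 22.505794
iter 1: u=1.584792  f(a)=+3.982e+00  f'(a)=-3.383e+00  a ← 22.505794 − (+3.982e+00/-3.383e+00) = 23.682984
iter 2: u=1.506018  f(a)=+3.338e-01  f'(a)=-2.837e+00  a ← 23.682984 − (+3.338e-01/-2.837e+00) = 23.800617
iter 3: u=1.498575  f(a)=+2.819e-03  f'(a)=-2.790e+00  a ← 23.800617 − (+2.819e-03/-2.790e+00) = 23.801628
iter 4: u=1.498511  f(a)=+2.048e-07  f'(a)=-2.789e+00  a ← 23.801628 − (+2.048e-07/-2.789e+00) = 23.801628
iter 5: u=1.498511  f(a)=+0.000e+00  f'(a)=-2.789e+00  a ← 23.801628 − (+0.000e+00/-2.789e+00) = 23.801628
converged: |Δa| < 1e-12 after 5 iterations
sag = a·(cosh(S/(2a)) − 1) = 23.801628·(cosh(1.498511) − 1) = 32.114147
T_max/T_min = cosh(S/(2a)) = 2.349242

a=23.802 sag=32.114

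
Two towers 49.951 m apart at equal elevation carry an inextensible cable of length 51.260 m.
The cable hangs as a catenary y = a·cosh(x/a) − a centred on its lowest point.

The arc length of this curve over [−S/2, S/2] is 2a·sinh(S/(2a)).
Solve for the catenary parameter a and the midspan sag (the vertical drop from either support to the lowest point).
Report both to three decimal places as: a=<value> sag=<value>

a=63.232 sag=4.997

seed: a₀ = √(S³/(24(L−S))) = √(49.951³/(24·1.309)) = 62.985537
iter 1: u=0.396528  f(a)=+1.033e-02  f'(a)=-4.222e-02  a ← 62.985537 − (+1.033e-02/-4.222e-02) = 63.230184
iter 2: u=0.394993  f(a)=+6.049e-05  f'(a)=-4.173e-02  a ← 63.230184 − (+6.049e-05/-4.173e-02) = 63.231634
iter 3: u=0.394984  f(a)=+2.102e-09  f'(a)=-4.173e-02  a ← 63.231634 − (+2.102e-09/-4.173e-02) = 63.231634
iter 4: u=0.394984  f(a)=+7.105e-15  f'(a)=-4.173e-02  a ← 63.231634 − (+7.105e-15/-4.173e-02) = 63.231634
converged: |Δa| < 1e-12 after 4 iterations
sag = a·(cosh(S/(2a)) − 1) = 63.231634·(cosh(0.394984) − 1) = 4.996926
T_max/T_min = cosh(S/(2a)) = 1.079026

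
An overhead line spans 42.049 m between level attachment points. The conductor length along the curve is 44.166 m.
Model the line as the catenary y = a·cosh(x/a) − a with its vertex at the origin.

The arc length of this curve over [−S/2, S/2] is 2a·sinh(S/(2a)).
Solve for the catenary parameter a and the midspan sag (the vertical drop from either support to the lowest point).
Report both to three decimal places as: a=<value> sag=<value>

a=38.539 sag=5.879

seed: a₀ = √(S³/(24(L−S))) = √(42.049³/(24·2.117)) = 38.253172
iter 1: u=0.549615  f(a)=+3.221e-02  f'(a)=-1.141e-01  a ← 38.253172 − (+3.221e-02/-1.141e-01) = 38.535522
iter 2: u=0.545588  f(a)=+3.601e-04  f'(a)=-1.115e-01  a ← 38.535522 − (+3.601e-04/-1.115e-01) = 38.538750
iter 3: u=0.545542  f(a)=+4.613e-08  f'(a)=-1.115e-01  a ← 38.538750 − (+4.613e-08/-1.115e-01) = 38.538750
iter 4: u=0.545542  f(a)=-7.105e-15  f'(a)=-1.115e-01  a ← 38.538750 − (-7.105e-15/-1.115e-01) = 38.538750
converged: |Δa| < 1e-12 after 4 iterations
sag = a·(cosh(S/(2a)) − 1) = 38.538750·(cosh(0.545542) − 1) = 5.878523
T_max/T_min = cosh(S/(2a)) = 1.152535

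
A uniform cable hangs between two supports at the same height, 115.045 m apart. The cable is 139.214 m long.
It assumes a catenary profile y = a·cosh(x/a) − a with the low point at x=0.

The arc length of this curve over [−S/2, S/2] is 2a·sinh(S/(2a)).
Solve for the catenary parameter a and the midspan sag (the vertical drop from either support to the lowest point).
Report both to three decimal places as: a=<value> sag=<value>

seed: a₀ = √(S³/(24(L−S))) = √(115.045³/(24·24.169)) = 51.234991
iter 1: u=1.122719  f(a)=+1.570e+00  f'(a)=-1.068e+00  a ← 51.234991 − (+1.570e+00/-1.068e+00) = 52.705010
iter 2: u=1.091405  f(a)=+7.009e-02  f'(a)=-9.744e-01  a ← 52.705010 − (+7.009e-02/-9.744e-01) = 52.776944
iter 3: u=1.089917  f(a)=+1.542e-04  f'(a)=-9.701e-01  a ← 52.776944 − (+1.542e-04/-9.701e-01) = 52.777103
iter 4: u=1.089914  f(a)=+7.502e-10  f'(a)=-9.701e-01  a ← 52.777103 − (+7.502e-10/-9.701e-01) = 52.777103
iter 5: u=1.089914  f(a)=-2.842e-14  f'(a)=-9.701e-01  a ← 52.777103 − (-2.842e-14/-9.701e-01) = 52.777103
converged: |Δa| < 1e-12 after 5 iterations
sag = a·(cosh(S/(2a)) − 1) = 52.777103·(cosh(1.089914) − 1) = 34.575957
T_max/T_min = cosh(S/(2a)) = 1.655132

a=52.777 sag=34.576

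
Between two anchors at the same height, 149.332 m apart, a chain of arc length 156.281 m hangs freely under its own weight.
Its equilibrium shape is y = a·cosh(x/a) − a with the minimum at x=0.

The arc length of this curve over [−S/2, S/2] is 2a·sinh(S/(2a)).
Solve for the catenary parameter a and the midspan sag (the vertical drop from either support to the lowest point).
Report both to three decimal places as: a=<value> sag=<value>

a=142.283 sag=20.045

seed: a₀ = √(S³/(24(L−S))) = √(149.332³/(24·6.949)) = 141.306632
iter 1: u=0.528397  f(a)=+9.766e-02  f'(a)=-1.011e-01  a ← 141.306632 − (+9.766e-02/-1.011e-01) = 142.272314
iter 2: u=0.524810  f(a)=+1.010e-03  f'(a)=-9.904e-02  a ← 142.272314 − (+1.010e-03/-9.904e-02) = 142.282513
iter 3: u=0.524773  f(a)=+1.106e-07  f'(a)=-9.902e-02  a ← 142.282513 − (+1.106e-07/-9.902e-02) = 142.282514
iter 4: u=0.524773  f(a)=+0.000e+00  f'(a)=-9.902e-02  a ← 142.282514 − (+0.000e+00/-9.902e-02) = 142.282514
converged: |Δa| < 1e-12 after 4 iterations
sag = a·(cosh(S/(2a)) − 1) = 142.282514·(cosh(0.524773) − 1) = 20.045092
T_max/T_min = cosh(S/(2a)) = 1.140882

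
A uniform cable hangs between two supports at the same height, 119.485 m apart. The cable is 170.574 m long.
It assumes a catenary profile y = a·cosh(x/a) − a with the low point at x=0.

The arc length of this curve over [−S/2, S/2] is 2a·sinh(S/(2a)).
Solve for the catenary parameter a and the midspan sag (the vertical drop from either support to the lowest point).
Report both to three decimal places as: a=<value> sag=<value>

a=39.489 sag=54.496

seed: a₀ = √(S³/(24(L−S))) = √(119.485³/(24·51.089)) = 37.299307
iter 1: u=1.601705  f(a)=+6.968e+00  f'(a)=-3.510e+00  a ← 37.299307 − (+6.968e+00/-3.510e+00) = 39.284710
iter 2: u=1.520757  f(a)=+5.950e-01  f'(a)=-2.934e+00  a ← 39.284710 − (+5.950e-01/-2.934e+00) = 39.487539
iter 3: u=1.512946  f(a)=+5.234e-03  f'(a)=-2.882e+00  a ← 39.487539 − (+5.234e-03/-2.882e+00) = 39.489355
iter 4: u=1.512876  f(a)=+4.129e-07  f'(a)=-2.882e+00  a ← 39.489355 − (+4.129e-07/-2.882e+00) = 39.489355
iter 5: u=1.512876  f(a)=+0.000e+00  f'(a)=-2.882e+00  a ← 39.489355 − (+0.000e+00/-2.882e+00) = 39.489355
converged: |Δa| < 1e-12 after 5 iterations
sag = a·(cosh(S/(2a)) − 1) = 39.489355·(cosh(1.512876) − 1) = 54.496184
T_max/T_min = cosh(S/(2a)) = 2.380022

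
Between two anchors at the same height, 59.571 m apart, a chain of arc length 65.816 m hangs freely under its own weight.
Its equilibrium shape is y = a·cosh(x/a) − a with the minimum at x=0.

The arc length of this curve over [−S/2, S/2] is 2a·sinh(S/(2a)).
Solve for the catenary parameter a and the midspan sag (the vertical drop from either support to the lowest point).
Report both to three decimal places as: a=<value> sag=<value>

seed: a₀ = √(S³/(24(L−S))) = √(59.571³/(24·6.245)) = 37.556101
iter 1: u=0.793094  f(a)=+1.994e-01  f'(a)=-3.540e-01  a ← 37.556101 − (+1.994e-01/-3.540e-01) = 38.119356
iter 2: u=0.781375  f(a)=+4.574e-03  f'(a)=-3.379e-01  a ← 38.119356 − (+4.574e-03/-3.379e-01) = 38.132892
iter 3: u=0.781097  f(a)=+2.532e-06  f'(a)=-3.375e-01  a ← 38.132892 − (+2.532e-06/-3.375e-01) = 38.132900
iter 4: u=0.781097  f(a)=+7.532e-13  f'(a)=-3.375e-01  a ← 38.132900 − (+7.532e-13/-3.375e-01) = 38.132900
converged: |Δa| < 1e-12 after 4 iterations
sag = a·(cosh(S/(2a)) − 1) = 38.132900·(cosh(0.781097) − 1) = 12.236282
T_max/T_min = cosh(S/(2a)) = 1.320885

a=38.133 sag=12.236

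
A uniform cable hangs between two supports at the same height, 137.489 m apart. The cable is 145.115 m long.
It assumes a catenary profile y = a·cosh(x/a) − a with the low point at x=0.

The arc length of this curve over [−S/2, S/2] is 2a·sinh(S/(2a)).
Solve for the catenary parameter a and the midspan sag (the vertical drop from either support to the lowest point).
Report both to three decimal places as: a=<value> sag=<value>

a=120.144 sag=20.210

seed: a₀ = √(S³/(24(L−S))) = √(137.489³/(24·7.626)) = 119.164778
iter 1: u=0.576886  f(a)=+1.279e-01  f'(a)=-1.323e-01  a ← 119.164778 − (+1.279e-01/-1.323e-01) = 120.131555
iter 2: u=0.572243  f(a)=+1.573e-03  f'(a)=-1.291e-01  a ← 120.131555 − (+1.573e-03/-1.291e-01) = 120.143745
iter 3: u=0.572185  f(a)=+2.446e-07  f'(a)=-1.290e-01  a ← 120.143745 − (+2.446e-07/-1.290e-01) = 120.143747
iter 4: u=0.572185  f(a)=+5.684e-14  f'(a)=-1.290e-01  a ← 120.143747 − (+5.684e-14/-1.290e-01) = 120.143747
converged: |Δa| < 1e-12 after 4 iterations
sag = a·(cosh(S/(2a)) − 1) = 120.143747·(cosh(0.572185) − 1) = 20.209774
T_max/T_min = cosh(S/(2a)) = 1.168213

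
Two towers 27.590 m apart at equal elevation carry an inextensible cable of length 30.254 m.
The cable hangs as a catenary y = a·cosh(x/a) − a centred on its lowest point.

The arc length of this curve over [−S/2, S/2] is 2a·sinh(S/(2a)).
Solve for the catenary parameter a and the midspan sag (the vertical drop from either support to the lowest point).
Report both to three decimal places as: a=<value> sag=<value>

seed: a₀ = √(S³/(24(L−S))) = √(27.590³/(24·2.664)) = 18.124032
iter 1: u=0.761144  f(a)=+7.824e-02  f'(a)=-3.114e-01  a ← 18.124032 − (+7.824e-02/-3.114e-01) = 18.375319
iter 2: u=0.750735  f(a)=+1.657e-03  f'(a)=-2.983e-01  a ← 18.375319 − (+1.657e-03/-2.983e-01) = 18.380874
iter 3: u=0.750508  f(a)=+7.788e-07  f'(a)=-2.980e-01  a ← 18.380874 − (+7.788e-07/-2.980e-01) = 18.380876
iter 4: u=0.750508  f(a)=+1.741e-13  f'(a)=-2.980e-01  a ← 18.380876 − (+1.741e-13/-2.980e-01) = 18.380876
converged: |Δa| < 1e-12 after 4 iterations
sag = a·(cosh(S/(2a)) − 1) = 18.380876·(cosh(0.750508) − 1) = 5.424223
T_max/T_min = cosh(S/(2a)) = 1.295101

a=18.381 sag=5.424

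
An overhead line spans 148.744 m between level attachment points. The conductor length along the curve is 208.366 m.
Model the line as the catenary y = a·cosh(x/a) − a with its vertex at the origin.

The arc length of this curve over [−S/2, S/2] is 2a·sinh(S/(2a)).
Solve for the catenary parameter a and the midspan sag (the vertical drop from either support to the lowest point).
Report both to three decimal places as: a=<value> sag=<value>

a=50.610 sag=65.215

seed: a₀ = √(S³/(24(L−S))) = √(148.744³/(24·59.622)) = 47.956811
iter 1: u=1.550812  f(a)=+7.594e+00  f'(a)=-3.138e+00  a ← 47.956811 − (+7.594e+00/-3.138e+00) = 50.376716
iter 2: u=1.476317  f(a)=+6.127e-01  f'(a)=-2.651e+00  a ← 50.376716 − (+6.127e-01/-2.651e+00) = 50.607862
iter 3: u=1.469574  f(a)=+4.761e-03  f'(a)=-2.609e+00  a ← 50.607862 − (+4.761e-03/-2.609e+00) = 50.609686
iter 4: u=1.469521  f(a)=+2.924e-07  f'(a)=-2.609e+00  a ← 50.609686 − (+2.924e-07/-2.609e+00) = 50.609686
iter 5: u=1.469521  f(a)=-2.842e-14  f'(a)=-2.609e+00  a ← 50.609686 − (-2.842e-14/-2.609e+00) = 50.609686
converged: |Δa| < 1e-12 after 5 iterations
sag = a·(cosh(S/(2a)) − 1) = 50.609686·(cosh(1.469521) − 1) = 65.215345
T_max/T_min = cosh(S/(2a)) = 2.288594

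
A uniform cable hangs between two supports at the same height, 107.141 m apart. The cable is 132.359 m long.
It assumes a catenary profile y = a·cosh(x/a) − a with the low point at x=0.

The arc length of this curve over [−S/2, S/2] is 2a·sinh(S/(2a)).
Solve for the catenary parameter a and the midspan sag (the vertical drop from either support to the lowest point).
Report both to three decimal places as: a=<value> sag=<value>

seed: a₀ = √(S³/(24(L−S))) = √(107.141³/(24·25.218)) = 45.078827
iter 1: u=1.188374  f(a)=+1.842e+00  f'(a)=-1.285e+00  a ← 45.078827 − (+1.842e+00/-1.285e+00) = 46.512063
iter 2: u=1.151755  f(a)=+9.148e-02  f'(a)=-1.160e+00  a ← 46.512063 − (+9.148e-02/-1.160e+00) = 46.590912
iter 3: u=1.149806  f(a)=+2.518e-04  f'(a)=-1.154e+00  a ← 46.590912 − (+2.518e-04/-1.154e+00) = 46.591130
iter 4: u=1.149800  f(a)=+1.920e-09  f'(a)=-1.154e+00  a ← 46.591130 − (+1.920e-09/-1.154e+00) = 46.591130
iter 5: u=1.149800  f(a)=+0.000e+00  f'(a)=-1.154e+00  a ← 46.591130 − (+0.000e+00/-1.154e+00) = 46.591130
converged: |Δa| < 1e-12 after 5 iterations
sag = a·(cosh(S/(2a)) − 1) = 46.591130·(cosh(1.149800) − 1) = 34.343780
T_max/T_min = cosh(S/(2a)) = 1.737131

a=46.591 sag=34.344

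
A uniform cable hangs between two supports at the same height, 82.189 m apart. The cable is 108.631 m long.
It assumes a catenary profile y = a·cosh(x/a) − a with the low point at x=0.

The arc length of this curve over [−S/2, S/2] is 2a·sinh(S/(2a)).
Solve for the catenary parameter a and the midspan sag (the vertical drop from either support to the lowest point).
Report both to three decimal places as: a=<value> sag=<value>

a=30.911 sag=31.584

seed: a₀ = √(S³/(24(L−S))) = √(82.189³/(24·26.442)) = 29.577930
iter 1: u=1.389364  f(a)=+2.673e+00  f'(a)=-2.158e+00  a ← 29.577930 − (+2.673e+00/-2.158e+00) = 30.816527
iter 2: u=1.333521  f(a)=+1.770e-01  f'(a)=-1.881e+00  a ← 30.816527 − (+1.770e-01/-1.881e+00) = 30.910674
iter 3: u=1.329460  f(a)=+8.988e-04  f'(a)=-1.861e+00  a ← 30.910674 − (+8.988e-04/-1.861e+00) = 30.911157
iter 4: u=1.329439  f(a)=+2.343e-08  f'(a)=-1.861e+00  a ← 30.911157 − (+2.343e-08/-1.861e+00) = 30.911157
iter 5: u=1.329439  f(a)=-2.842e-14  f'(a)=-1.861e+00  a ← 30.911157 − (-2.842e-14/-1.861e+00) = 30.911157
converged: |Δa| < 1e-12 after 5 iterations
sag = a·(cosh(S/(2a)) − 1) = 30.911157·(cosh(1.329439) − 1) = 31.584228
T_max/T_min = cosh(S/(2a)) = 2.021774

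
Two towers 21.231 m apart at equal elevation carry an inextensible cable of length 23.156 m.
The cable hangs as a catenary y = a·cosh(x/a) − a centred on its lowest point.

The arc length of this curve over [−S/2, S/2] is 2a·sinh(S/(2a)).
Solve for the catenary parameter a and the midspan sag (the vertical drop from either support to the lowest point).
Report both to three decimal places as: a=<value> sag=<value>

seed: a₀ = √(S³/(24(L−S))) = √(21.231³/(24·1.925)) = 14.392449
iter 1: u=0.737574  f(a)=+5.304e-02  f'(a)=-2.823e-01  a ← 14.392449 − (+5.304e-02/-2.823e-01) = 14.580325
iter 2: u=0.728070  f(a)=+1.057e-03  f'(a)=-2.712e-01  a ← 14.580325 − (+1.057e-03/-2.712e-01) = 14.584221
iter 3: u=0.727876  f(a)=+4.380e-07  f'(a)=-2.710e-01  a ← 14.584221 − (+4.380e-07/-2.710e-01) = 14.584222
iter 4: u=0.727876  f(a)=+7.816e-14  f'(a)=-2.710e-01  a ← 14.584222 − (+7.816e-14/-2.710e-01) = 14.584222
converged: |Δa| < 1e-12 after 4 iterations
sag = a·(cosh(S/(2a)) − 1) = 14.584222·(cosh(0.727876) − 1) = 4.036992
T_max/T_min = cosh(S/(2a)) = 1.276805

a=14.584 sag=4.037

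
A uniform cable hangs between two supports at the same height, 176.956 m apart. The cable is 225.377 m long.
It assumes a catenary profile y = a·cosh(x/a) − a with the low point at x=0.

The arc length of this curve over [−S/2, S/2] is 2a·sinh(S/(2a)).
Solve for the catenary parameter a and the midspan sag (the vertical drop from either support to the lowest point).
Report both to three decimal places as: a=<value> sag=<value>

a=71.724 sag=61.854

seed: a₀ = √(S³/(24(L−S))) = √(176.956³/(24·48.421)) = 69.051869
iter 1: u=1.281327  f(a)=+4.134e+00  f'(a)=-1.647e+00  a ← 69.051869 − (+4.134e+00/-1.647e+00) = 71.562366
iter 2: u=1.236376  f(a)=+2.361e-01  f'(a)=-1.463e+00  a ← 71.562366 − (+2.361e-01/-1.463e+00) = 71.723729
iter 3: u=1.233595  f(a)=+8.738e-04  f'(a)=-1.453e+00  a ← 71.723729 − (+8.738e-04/-1.453e+00) = 71.724331
iter 4: u=1.233584  f(a)=+1.206e-08  f'(a)=-1.453e+00  a ← 71.724331 − (+1.206e-08/-1.453e+00) = 71.724331
iter 5: u=1.233584  f(a)=-2.842e-14  f'(a)=-1.453e+00  a ← 71.724331 − (-2.842e-14/-1.453e+00) = 71.724331
converged: |Δa| < 1e-12 after 5 iterations
sag = a·(cosh(S/(2a)) − 1) = 71.724331·(cosh(1.233584) − 1) = 61.853653
T_max/T_min = cosh(S/(2a)) = 1.862380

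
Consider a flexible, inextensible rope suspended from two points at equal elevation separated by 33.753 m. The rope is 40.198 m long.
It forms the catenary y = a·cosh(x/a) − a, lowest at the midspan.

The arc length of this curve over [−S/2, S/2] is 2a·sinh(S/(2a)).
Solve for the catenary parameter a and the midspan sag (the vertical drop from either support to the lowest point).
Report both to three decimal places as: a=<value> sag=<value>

a=16.200 sag=9.615

seed: a₀ = √(S³/(24(L−S))) = √(33.753³/(24·6.445)) = 15.767088
iter 1: u=1.070363  f(a)=+3.794e-01  f'(a)=-9.151e-01  a ← 15.767088 − (+3.794e-01/-9.151e-01) = 16.181716
iter 2: u=1.042936  f(a)=+1.548e-02  f'(a)=-8.418e-01  a ← 16.181716 − (+1.548e-02/-8.418e-01) = 16.200107
iter 3: u=1.041752  f(a)=+2.821e-05  f'(a)=-8.387e-01  a ← 16.200107 − (+2.821e-05/-8.387e-01) = 16.200141
iter 4: u=1.041750  f(a)=+9.398e-11  f'(a)=-8.387e-01  a ← 16.200141 − (+9.398e-11/-8.387e-01) = 16.200141
iter 5: u=1.041750  f(a)=+0.000e+00  f'(a)=-8.387e-01  a ← 16.200141 − (+0.000e+00/-8.387e-01) = 16.200141
converged: |Δa| < 1e-12 after 5 iterations
sag = a·(cosh(S/(2a)) − 1) = 16.200141·(cosh(1.041750) − 1) = 9.614862
T_max/T_min = cosh(S/(2a)) = 1.593505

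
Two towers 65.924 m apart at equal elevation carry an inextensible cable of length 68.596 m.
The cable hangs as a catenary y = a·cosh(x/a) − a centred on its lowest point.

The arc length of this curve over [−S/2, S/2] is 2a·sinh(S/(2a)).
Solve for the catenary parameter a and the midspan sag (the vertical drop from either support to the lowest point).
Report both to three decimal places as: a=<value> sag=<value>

a=67.243 sag=8.242

seed: a₀ = √(S³/(24(L−S))) = √(65.924³/(24·2.672)) = 66.840775
iter 1: u=0.493142  f(a)=+3.268e-02  f'(a)=-8.191e-02  a ← 66.840775 − (+3.268e-02/-8.191e-02) = 67.239723
iter 2: u=0.490216  f(a)=+2.949e-04  f'(a)=-8.044e-02  a ← 67.239723 − (+2.949e-04/-8.044e-02) = 67.243389
iter 3: u=0.490189  f(a)=+2.450e-08  f'(a)=-8.043e-02  a ← 67.243389 − (+2.450e-08/-8.043e-02) = 67.243390
iter 4: u=0.490189  f(a)=+0.000e+00  f'(a)=-8.043e-02  a ← 67.243390 − (+0.000e+00/-8.043e-02) = 67.243390
converged: |Δa| < 1e-12 after 4 iterations
sag = a·(cosh(S/(2a)) − 1) = 67.243390·(cosh(0.490189) − 1) = 8.241882
T_max/T_min = cosh(S/(2a)) = 1.122568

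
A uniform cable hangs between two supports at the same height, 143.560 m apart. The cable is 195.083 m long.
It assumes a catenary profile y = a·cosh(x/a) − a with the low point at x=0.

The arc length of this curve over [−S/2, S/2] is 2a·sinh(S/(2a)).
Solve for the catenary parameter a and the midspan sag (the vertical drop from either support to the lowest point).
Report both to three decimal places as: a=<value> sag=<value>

seed: a₀ = √(S³/(24(L−S))) = √(143.560³/(24·51.523)) = 48.915217
iter 1: u=1.467437  f(a)=+5.841e+00  f'(a)=-2.597e+00  a ← 48.915217 − (+5.841e+00/-2.597e+00) = 51.164529
iter 2: u=1.402925  f(a)=+4.270e-01  f'(a)=-2.230e+00  a ← 51.164529 − (+4.270e-01/-2.230e+00) = 51.356055
iter 3: u=1.397693  f(a)=+2.681e-03  f'(a)=-2.202e+00  a ← 51.356055 − (+2.681e-03/-2.202e+00) = 51.357273
iter 4: u=1.397660  f(a)=+1.071e-07  f'(a)=-2.201e+00  a ← 51.357273 − (+1.071e-07/-2.201e+00) = 51.357273
iter 5: u=1.397660  f(a)=+0.000e+00  f'(a)=-2.201e+00  a ← 51.357273 − (+0.000e+00/-2.201e+00) = 51.357273
converged: |Δa| < 1e-12 after 5 iterations
sag = a·(cosh(S/(2a)) − 1) = 51.357273·(cosh(1.397660) − 1) = 58.878446
T_max/T_min = cosh(S/(2a)) = 2.146448

a=51.357 sag=58.878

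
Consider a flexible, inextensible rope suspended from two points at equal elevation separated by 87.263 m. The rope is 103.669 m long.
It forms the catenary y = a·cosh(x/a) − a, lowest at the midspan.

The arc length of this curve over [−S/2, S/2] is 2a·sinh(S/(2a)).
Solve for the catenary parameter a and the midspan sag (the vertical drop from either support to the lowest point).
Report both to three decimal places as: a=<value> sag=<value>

seed: a₀ = √(S³/(24(L−S))) = √(87.263³/(24·16.406)) = 41.080738
iter 1: u=1.062091  f(a)=+9.506e-01  f'(a)=-8.925e-01  a ← 41.080738 − (+9.506e-01/-8.925e-01) = 42.145779
iter 2: u=1.035252  f(a)=+3.822e-02  f'(a)=-8.221e-01  a ← 42.145779 − (+3.822e-02/-8.221e-01) = 42.192273
iter 3: u=1.034111  f(a)=+6.753e-05  f'(a)=-8.192e-01  a ← 42.192273 − (+6.753e-05/-8.192e-01) = 42.192356
iter 4: u=1.034109  f(a)=+2.116e-10  f'(a)=-8.191e-01  a ← 42.192356 − (+2.116e-10/-8.191e-01) = 42.192356
iter 5: u=1.034109  f(a)=+0.000e+00  f'(a)=-8.191e-01  a ← 42.192356 − (+0.000e+00/-8.191e-01) = 42.192356
converged: |Δa| < 1e-12 after 5 iterations
sag = a·(cosh(S/(2a)) − 1) = 42.192356·(cosh(1.034109) − 1) = 24.643340
T_max/T_min = cosh(S/(2a)) = 1.584071

a=42.192 sag=24.643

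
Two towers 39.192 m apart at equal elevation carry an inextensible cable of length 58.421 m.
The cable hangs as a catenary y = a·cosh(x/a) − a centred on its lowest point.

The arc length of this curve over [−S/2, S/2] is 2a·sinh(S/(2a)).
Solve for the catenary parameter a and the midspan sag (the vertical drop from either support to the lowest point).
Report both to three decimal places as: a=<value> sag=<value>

seed: a₀ = √(S³/(24(L−S))) = √(39.192³/(24·19.229)) = 11.421211
iter 1: u=1.715755  f(a)=+3.037e+00  f'(a)=-4.469e+00  a ← 11.421211 − (+3.037e+00/-4.469e+00) = 12.100854
iter 2: u=1.619390  f(a)=+2.922e-01  f'(a)=-3.647e+00  a ← 12.100854 − (+2.922e-01/-3.647e+00) = 12.180985
iter 3: u=1.608737  f(a)=+3.341e-03  f'(a)=-3.564e+00  a ← 12.180985 − (+3.341e-03/-3.564e+00) = 12.181922
iter 4: u=1.608613  f(a)=+4.477e-07  f'(a)=-3.563e+00  a ← 12.181922 − (+4.477e-07/-3.563e+00) = 12.181922
iter 5: u=1.608613  f(a)=+1.421e-14  f'(a)=-3.563e+00  a ← 12.181922 − (+1.421e-14/-3.563e+00) = 12.181922
converged: |Δa| < 1e-12 after 5 iterations
sag = a·(cosh(S/(2a)) − 1) = 12.181922·(cosh(1.608613) − 1) = 19.466973
T_max/T_min = cosh(S/(2a)) = 2.598021

a=12.182 sag=19.467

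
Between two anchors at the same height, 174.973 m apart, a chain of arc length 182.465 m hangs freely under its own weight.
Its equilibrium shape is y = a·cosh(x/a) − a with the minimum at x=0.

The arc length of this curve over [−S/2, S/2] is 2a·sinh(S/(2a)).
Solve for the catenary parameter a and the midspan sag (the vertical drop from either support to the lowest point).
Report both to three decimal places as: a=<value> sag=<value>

seed: a₀ = √(S³/(24(L−S))) = √(174.973³/(24·7.492)) = 172.604475
iter 1: u=0.506861  f(a)=+9.683e-02  f'(a)=-8.906e-02  a ← 172.604475 − (+9.683e-02/-8.906e-02) = 173.691680
iter 2: u=0.503688  f(a)=+9.225e-04  f'(a)=-8.737e-02  a ← 173.691680 − (+9.225e-04/-8.737e-02) = 173.702238
iter 3: u=0.503658  f(a)=+8.552e-08  f'(a)=-8.736e-02  a ← 173.702238 − (+8.552e-08/-8.736e-02) = 173.702239
iter 4: u=0.503658  f(a)=+0.000e+00  f'(a)=-8.736e-02  a ← 173.702239 − (+0.000e+00/-8.736e-02) = 173.702239
converged: |Δa| < 1e-12 after 4 iterations
sag = a·(cosh(S/(2a)) − 1) = 173.702239·(cosh(0.503658) − 1) = 22.501321
T_max/T_min = cosh(S/(2a)) = 1.129540

a=173.702 sag=22.501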